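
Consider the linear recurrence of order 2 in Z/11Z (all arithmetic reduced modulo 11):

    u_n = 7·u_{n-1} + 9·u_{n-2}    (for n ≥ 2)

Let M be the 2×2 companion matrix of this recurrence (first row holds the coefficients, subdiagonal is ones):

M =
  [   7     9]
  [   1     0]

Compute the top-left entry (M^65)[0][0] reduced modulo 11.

(M^65)[0][0] is the top entry after applying M 65 times to the unit state (1, 0). Equivalently it is h_{66} for the auxiliary sequence (h_n) obeying the same recurrence with h_1 = 1 and h_i = 0 for 0 ≤ i < 1:
h_2 = 7·1 + 9·0 = 7
h_3 = 7·7 + 9·1 = 3
h_4 = 7·3 + 9·7 = 7
h_5 = 7·7 + 9·3 = 10
h_6 = 7·10 + 9·7 = 1
h_7 = 7·1 + 9·10 = 9
h_8 = 7·9 + 9·1 = 6
h_9 = 7·6 + 9·9 = 2
h_10 = 7·2 + 9·6 = 2
h_11 = 7·2 + 9·2 = 10
h_12 = 7·10 + 9·2 = 0
h_13 = 7·0 + 9·10 = 2
h_14 = 7·2 + 9·0 = 3
h_15 = 7·3 + 9·2 = 6
h_16 = 7·6 + 9·3 = 3
h_17 = 7·3 + 9·6 = 9
h_18 = 7·9 + 9·3 = 2
h_19 = 7·2 + 9·9 = 7
h_20 = 7·7 + 9·2 = 1
h_21 = 7·1 + 9·7 = 4
h_22 = 7·4 + 9·1 = 4
h_23 = 7·4 + 9·4 = 9
h_24 = 7·9 + 9·4 = 0
h_25 = 7·0 + 9·9 = 4
h_26 = 7·4 + 9·0 = 6
h_27 = 7·6 + 9·4 = 1
h_28 = 7·1 + 9·6 = 6
h_29 = 7·6 + 9·1 = 7
h_30 = 7·7 + 9·6 = 4
h_31 = 7·4 + 9·7 = 3
h_32 = 7·3 + 9·4 = 2
h_33 = 7·2 + 9·3 = 8
h_34 = 7·8 + 9·2 = 8
h_35 = 7·8 + 9·8 = 7
h_36 = 7·7 + 9·8 = 0
h_37 = 7·0 + 9·7 = 8
h_38 = 7·8 + 9·0 = 1
h_39 = 7·1 + 9·8 = 2
h_40 = 7·2 + 9·1 = 1
h_41 = 7·1 + 9·2 = 3
h_42 = 7·3 + 9·1 = 8
h_43 = 7·8 + 9·3 = 6
h_44 = 7·6 + 9·8 = 4
h_45 = 7·4 + 9·6 = 5
h_46 = 7·5 + 9·4 = 5
h_47 = 7·5 + 9·5 = 3
h_48 = 7·3 + 9·5 = 0
h_49 = 7·0 + 9·3 = 5
h_50 = 7·5 + 9·0 = 2
h_51 = 7·2 + 9·5 = 4
h_52 = 7·4 + 9·2 = 2
h_53 = 7·2 + 9·4 = 6
h_54 = 7·6 + 9·2 = 5
h_55 = 7·5 + 9·6 = 1
h_56 = 7·1 + 9·5 = 8
h_57 = 7·8 + 9·1 = 10
h_58 = 7·10 + 9·8 = 10
h_59 = 7·10 + 9·10 = 6
h_60 = 7·6 + 9·10 = 0
h_61 = 7·0 + 9·6 = 10
h_62 = 7·10 + 9·0 = 4
h_63 = 7·4 + 9·10 = 8
h_64 = 7·8 + 9·4 = 4
h_65 = 7·4 + 9·8 = 1
h_66 = 7·1 + 9·4 = 10

10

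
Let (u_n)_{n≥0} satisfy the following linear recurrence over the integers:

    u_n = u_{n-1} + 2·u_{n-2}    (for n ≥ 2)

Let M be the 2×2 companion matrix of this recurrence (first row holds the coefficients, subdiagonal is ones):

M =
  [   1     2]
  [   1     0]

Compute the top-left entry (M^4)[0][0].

11

(M^4)[0][0] is the top entry after applying M 4 times to the unit state (1, 0). Equivalently it is h_{5} for the auxiliary sequence (h_n) obeying the same recurrence with h_1 = 1 and h_i = 0 for 0 ≤ i < 1:
h_2 = 1·1 + 2·0 = 1
h_3 = 1·1 + 2·1 = 3
h_4 = 1·3 + 2·1 = 5
h_5 = 1·5 + 2·3 = 11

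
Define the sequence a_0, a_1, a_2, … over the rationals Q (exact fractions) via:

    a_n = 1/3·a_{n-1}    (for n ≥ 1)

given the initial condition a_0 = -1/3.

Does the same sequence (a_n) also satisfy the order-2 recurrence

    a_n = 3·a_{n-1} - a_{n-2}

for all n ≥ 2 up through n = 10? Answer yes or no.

Terms a_0..a_10: -1/3, -1/9, -1/27, -1/81, -1/243, -1/729, -1/2187, -1/6561, -1/19683, -1/59049, -1/177147
n=2: candidate gives 0, actual a_2 = -1/27 ✗

no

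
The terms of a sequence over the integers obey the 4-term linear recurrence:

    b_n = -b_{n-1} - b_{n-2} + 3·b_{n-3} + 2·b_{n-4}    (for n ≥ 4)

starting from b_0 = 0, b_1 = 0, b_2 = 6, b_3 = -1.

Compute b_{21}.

-22824

b_4 = -1·-1 + -1·6 + 3·0 + 2·0 = -5
b_5 = -1·-5 + -1·-1 + 3·6 + 2·0 = 24
b_6 = -1·24 + -1·-5 + 3·-1 + 2·6 = -10
b_7 = -1·-10 + -1·24 + 3·-5 + 2·-1 = -31
b_8 = -1·-31 + -1·-10 + 3·24 + 2·-5 = 103
b_9 = -1·103 + -1·-31 + 3·-10 + 2·24 = -54
b_10 = -1·-54 + -1·103 + 3·-31 + 2·-10 = -162
b_11 = -1·-162 + -1·-54 + 3·103 + 2·-31 = 463
b_12 = -1·463 + -1·-162 + 3·-54 + 2·103 = -257
b_13 = -1·-257 + -1·463 + 3·-162 + 2·-54 = -800
b_14 = -1·-800 + -1·-257 + 3·463 + 2·-162 = 2122
b_15 = -1·2122 + -1·-800 + 3·-257 + 2·463 = -1167
b_16 = -1·-1167 + -1·2122 + 3·-800 + 2·-257 = -3869
b_17 = -1·-3869 + -1·-1167 + 3·2122 + 2·-800 = 9802
b_18 = -1·9802 + -1·-3869 + 3·-1167 + 2·2122 = -5190
b_19 = -1·-5190 + -1·9802 + 3·-3869 + 2·-1167 = -18553
b_20 = -1·-18553 + -1·-5190 + 3·9802 + 2·-3869 = 45411
b_21 = -1·45411 + -1·-18553 + 3·-5190 + 2·9802 = -22824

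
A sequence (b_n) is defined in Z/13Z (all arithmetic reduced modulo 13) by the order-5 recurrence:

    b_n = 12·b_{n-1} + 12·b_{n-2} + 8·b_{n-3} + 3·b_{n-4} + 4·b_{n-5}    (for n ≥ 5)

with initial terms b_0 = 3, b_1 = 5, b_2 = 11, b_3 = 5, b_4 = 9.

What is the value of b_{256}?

5

b_5 = 12·9 + 12·5 + 8·11 + 3·5 + 4·3 = 10
b_6 = 12·10 + 12·9 + 8·5 + 3·11 + 4·5 = 9
b_7 = 12·9 + 12·10 + 8·9 + 3·5 + 4·11 = 8
b_8 = 12·8 + 12·9 + 8·10 + 3·9 + 4·5 = 6
b_9 = 12·6 + 12·8 + 8·9 + 3·10 + 4·9 = 7
b_10 = 12·7 + 12·6 + 8·8 + 3·9 + 4·10 = 1
Continuing the recurrence:
  b_11 = 9;  b_12 = 5;  b_13 = 0;  b_14 = 7;  b_15 = 12;  b_16 = 6
  b_17 = 6;  b_18 = 1;  b_19 = 1;  b_20 = 8;  b_21 = 2;  b_22 = 12
  b_23 = 5;  b_24 = 1;  b_25 = 11;  b_26 = 7;  b_27 = 1;  b_28 = 12
  b_29 = 2;  b_30 = 7;  b_31 = 1;  b_32 = 9;  b_33 = 9;  b_34 = 6
  b_35 = 10;  b_36 = 9;  b_37 = 1;  b_38 = 7;  b_39 = 1;  b_40 = 2
  b_41 = 1;  b_42 = 4;  b_43 = 3;  b_44 = 11;  b_45 = 3;  b_46 = 0
  b_47 = 6;  b_48 = 11;  b_49 = 10;  b_50 = 0;  b_51 = 5;  b_52 = 2
  b_53 = 2;  b_54 = 11;  b_55 = 5;  b_56 = 0;  b_57 = 6;  b_58 = 10
  b_59 = 4;  b_60 = 2;  b_61 = 1;  b_62 = 5;  b_63 = 10;  b_64 = 2
  b_65 = 0;  b_66 = 6;  b_67 = 8;  b_68 = 6;  b_69 = 3;  b_70 = 8
  b_71 = 7;  b_72 = 7;  b_73 = 5;  b_74 = 2;  b_75 = 11;  b_76 = 11
  b_77 = 11;  b_78 = 1;  b_79 = 0;  b_80 = 8;  b_81 = 12;  b_82 = 1
  b_83 = 3;  b_84 = 12;  b_85 = 9;  b_86 = 2;  b_87 = 7;  b_88 = 7
  b_89 = 12;  b_90 = 1;  b_91 = 7;  b_92 = 7;  b_93 = 6;  b_94 = 3
  b_95 = 7;  b_96 = 9;  b_97 = 2;  b_98 = 0;  b_99 = 12;  b_100 = 7
  b_101 = 10;  b_102 = 9;  b_103 = 8;  b_104 = 2;  b_105 = 3;  b_106 = 9
  b_107 = 12;  b_108 = 2;  b_109 = 10;  b_110 = 6;  b_111 = 7;  b_112 = 4
  b_113 = 10;  b_114 = 9;  b_115 = 6;  b_116 = 1;  b_117 = 7;  b_118 = 3
  b_119 = 0;  b_120 = 2;  b_121 = 8;  b_122 = 1;  b_123 = 6;  b_124 = 11
  b_125 = 10;  b_126 = 10;  b_127 = 12;  b_128 = 11;  b_129 = 1;  b_130 = 11
  b_131 = 9;  b_132 = 4;  b_133 = 5;  b_134 = 9;  b_135 = 11;  b_136 = 3
  b_137 = 11;  b_138 = 4;  b_139 = 0;  b_140 = 7;  b_141 = 5;  b_142 = 5
  b_143 = 10;  b_144 = 7;  b_145 = 1;  b_146 = 3;  b_147 = 11;  b_148 = 3
  b_149 = 2;  b_150 = 5;  b_151 = 10;  b_152 = 2;  b_153 = 7;  b_154 = 3
  b_155 = 4;  b_156 = 4;  b_157 = 6;  b_158 = 7;  b_159 = 4;  b_160 = 0
  b_161 = 8;  b_162 = 4;  b_163 = 2;  b_164 = 9;  b_165 = 6;  b_166 = 6
  b_167 = 4;  b_168 = 8;  b_169 = 12;  b_170 = 2;  b_171 = 8;  b_172 = 9
  b_173 = 2;  b_174 = 3;  b_175 = 8;  b_176 = 12;  b_177 = 7;  b_178 = 10
  b_179 = 11;  b_180 = 12;  b_181 = 9;  b_182 = 8;  b_183 = 9;  b_184 = 5
  b_185 = 8;  b_186 = 2;  b_187 = 11;  b_188 = 11;  b_189 = 12;  b_190 = 12
  b_191 = 1;  b_192 = 4;  b_193 = 2;  b_194 = 8;  b_195 = 8;  b_196 = 3
  b_197 = 10;  b_198 = 5;  b_199 = 0;  b_200 = 12;  b_201 = 5;  b_202 = 12
  b_203 = 8;  b_204 = 4;  b_205 = 4;  b_206 = 8;  b_207 = 1;  b_208 = 2
  b_209 = 11;  b_210 = 9;  b_211 = 5;  b_212 = 6;  b_213 = 11;  b_214 = 3
  b_215 = 7;  b_216 = 12;  b_217 = 10;  b_218 = 9;  b_219 = 6;  b_220 = 12
  b_221 = 2;  b_222 = 10;  b_223 = 8;  b_224 = 6;  b_225 = 3;  b_226 = 2
  b_227 = 3;  b_228 = 4;  b_229 = 3;  b_230 = 9;  b_231 = 11;  b_232 = 2
  b_233 = 6;  b_234 = 2;  b_235 = 12;  b_236 = 6;  b_237 = 11;  b_238 = 5
  b_239 = 11;  b_240 = 8;  b_241 = 0;  b_242 = 9;  b_243 = 4;  b_244 = 3
  b_245 = 6;  b_246 = 11;  b_247 = 3;  b_248 = 7;  b_249 = 4;  b_250 = 5
  b_251 = 9;  b_252 = 12;  b_253 = 7;  b_254 = 6
b_255 = 12·6 + 12·7 + 8·12 + 3·9 + 4·5 = 0
b_256 = 12·0 + 12·6 + 8·7 + 3·12 + 4·9 = 5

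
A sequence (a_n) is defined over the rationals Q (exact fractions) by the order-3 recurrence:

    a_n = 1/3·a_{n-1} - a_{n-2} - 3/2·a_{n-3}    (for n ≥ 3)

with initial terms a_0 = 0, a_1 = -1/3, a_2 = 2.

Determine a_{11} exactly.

a_3 = 1/3·2 + -1·-1/3 + -3/2·0 = 1
a_4 = 1/3·1 + -1·2 + -3/2·-1/3 = -7/6
a_5 = 1/3·-7/6 + -1·1 + -3/2·2 = -79/18
a_6 = 1/3·-79/18 + -1·-7/6 + -3/2·1 = -97/54
a_7 = 1/3·-97/54 + -1·-79/18 + -3/2·-7/6 = 1795/324
a_8 = 1/3·1795/324 + -1·-97/54 + -3/2·-79/18 = 2485/243
a_9 = 1/3·2485/243 + -1·1795/324 + -3/2·-97/54 = 821/1458
a_10 = 1/3·821/1458 + -1·2485/243 + -3/2·1795/324 = -321031/17496
a_11 = 1/3·-321031/17496 + -1·821/1458 + -3/2·2485/243 = -1155727/52488

-1155727/52488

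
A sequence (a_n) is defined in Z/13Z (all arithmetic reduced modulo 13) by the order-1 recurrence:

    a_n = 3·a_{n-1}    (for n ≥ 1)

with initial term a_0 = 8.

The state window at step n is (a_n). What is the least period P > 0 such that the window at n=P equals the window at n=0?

n=0: window = (8)
n=1: window = (11)
n=2: window = (7)
n=3: window = (8)
window at n=3 equals window at n=0 → period = 3

3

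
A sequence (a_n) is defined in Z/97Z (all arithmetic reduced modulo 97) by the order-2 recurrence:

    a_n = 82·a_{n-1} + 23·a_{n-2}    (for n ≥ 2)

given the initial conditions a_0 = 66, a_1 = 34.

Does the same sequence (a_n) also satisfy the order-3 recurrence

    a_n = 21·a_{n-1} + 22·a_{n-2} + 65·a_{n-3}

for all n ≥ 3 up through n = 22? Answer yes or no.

Terms a_0..a_22: 66, 34, 38, 18, 22, 84, 22, 50, 47, 57, 32, 55, 8, 78, 81, 94, 65, 23, 83, 60, 39, 19, 30
n=3: candidate gives 16, actual a_3 = 18 ✗

no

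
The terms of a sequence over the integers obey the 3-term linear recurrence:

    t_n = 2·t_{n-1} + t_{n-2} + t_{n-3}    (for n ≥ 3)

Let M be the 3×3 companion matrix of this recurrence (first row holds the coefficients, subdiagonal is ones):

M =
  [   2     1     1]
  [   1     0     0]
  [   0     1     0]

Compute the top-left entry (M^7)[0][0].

(M^7)[0][0] is the top entry after applying M 7 times to the unit state (1, 0, 0). Equivalently it is h_{9} for the auxiliary sequence (h_n) obeying the same recurrence with h_2 = 1 and h_i = 0 for 0 ≤ i < 2:
h_3 = 2·1 + 1·0 + 1·0 = 2
h_4 = 2·2 + 1·1 + 1·0 = 5
h_5 = 2·5 + 1·2 + 1·1 = 13
h_6 = 2·13 + 1·5 + 1·2 = 33
h_7 = 2·33 + 1·13 + 1·5 = 84
h_8 = 2·84 + 1·33 + 1·13 = 214
h_9 = 2·214 + 1·84 + 1·33 = 545

545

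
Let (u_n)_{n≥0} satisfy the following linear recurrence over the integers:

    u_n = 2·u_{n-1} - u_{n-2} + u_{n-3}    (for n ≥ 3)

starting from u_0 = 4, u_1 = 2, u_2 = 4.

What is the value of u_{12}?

1534

u_3 = 2·4 + -1·2 + 1·4 = 10
u_4 = 2·10 + -1·4 + 1·2 = 18
u_5 = 2·18 + -1·10 + 1·4 = 30
u_6 = 2·30 + -1·18 + 1·10 = 52
u_7 = 2·52 + -1·30 + 1·18 = 92
u_8 = 2·92 + -1·52 + 1·30 = 162
u_9 = 2·162 + -1·92 + 1·52 = 284
u_10 = 2·284 + -1·162 + 1·92 = 498
u_11 = 2·498 + -1·284 + 1·162 = 874
u_12 = 2·874 + -1·498 + 1·284 = 1534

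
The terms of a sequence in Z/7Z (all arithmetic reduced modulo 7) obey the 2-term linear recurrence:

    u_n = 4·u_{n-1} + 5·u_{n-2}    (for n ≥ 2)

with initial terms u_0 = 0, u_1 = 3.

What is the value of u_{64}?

4

u_2 = 4·3 + 5·0 = 5
u_3 = 4·5 + 5·3 = 0
u_4 = 4·0 + 5·5 = 4
u_5 = 4·4 + 5·0 = 2
u_6 = 4·2 + 5·4 = 0
u_7 = 4·0 + 5·2 = 3
(u_6, u_7) = (0, 3) = (u_0, u_1), so the sequence has period 6.
64 ≡ 4 (mod 6), hence u_64 = u_4 = 4.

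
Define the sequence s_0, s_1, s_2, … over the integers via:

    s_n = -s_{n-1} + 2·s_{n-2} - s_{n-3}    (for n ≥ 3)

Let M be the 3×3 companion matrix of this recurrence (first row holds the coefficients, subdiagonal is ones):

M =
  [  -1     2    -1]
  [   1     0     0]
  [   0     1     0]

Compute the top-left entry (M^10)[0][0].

1278

(M^10)[0][0] is the top entry after applying M 10 times to the unit state (1, 0, 0). Equivalently it is h_{12} for the auxiliary sequence (h_n) obeying the same recurrence with h_2 = 1 and h_i = 0 for 0 ≤ i < 2:
h_3 = -1·1 + 2·0 + -1·0 = -1
h_4 = -1·-1 + 2·1 + -1·0 = 3
h_5 = -1·3 + 2·-1 + -1·1 = -6
h_6 = -1·-6 + 2·3 + -1·-1 = 13
h_7 = -1·13 + 2·-6 + -1·3 = -28
h_8 = -1·-28 + 2·13 + -1·-6 = 60
h_9 = -1·60 + 2·-28 + -1·13 = -129
h_10 = -1·-129 + 2·60 + -1·-28 = 277
h_11 = -1·277 + 2·-129 + -1·60 = -595
h_12 = -1·-595 + 2·277 + -1·-129 = 1278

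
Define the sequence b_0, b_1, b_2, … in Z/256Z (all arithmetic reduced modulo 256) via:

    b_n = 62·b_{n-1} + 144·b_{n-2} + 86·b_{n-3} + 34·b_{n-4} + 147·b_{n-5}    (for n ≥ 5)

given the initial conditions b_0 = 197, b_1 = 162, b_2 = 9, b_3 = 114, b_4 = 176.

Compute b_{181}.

58

b_5 = 62·176 + 144·114 + 86·9 + 34·162 + 147·197 = 105
b_6 = 62·105 + 144·176 + 86·114 + 34·9 + 147·162 = 242
b_7 = 62·242 + 144·105 + 86·176 + 34·114 + 147·9 = 27
b_8 = 62·27 + 144·242 + 86·105 + 34·176 + 147·114 = 198
b_9 = 62·198 + 144·27 + 86·242 + 34·105 + 147·176 = 114
b_10 = 62·114 + 144·198 + 86·27 + 34·242 + 147·105 = 125
Continuing the recurrence:
  b_11 = 118;  b_12 = 253;  b_13 = 122;  b_14 = 144;  b_15 = 241;  b_16 = 182
  b_17 = 127;  b_18 = 70;  b_19 = 58;  b_20 = 165;  b_21 = 122;  b_22 = 17
  b_23 = 18;  b_24 = 32;  b_25 = 137;  b_26 = 138;  b_27 = 99;  b_28 = 54
  b_29 = 178;  b_30 = 189;  b_31 = 110;  b_32 = 197;  b_33 = 186;  b_34 = 32
  b_35 = 177;  b_36 = 174;  b_37 = 71;  b_38 = 150;  b_39 = 154;  b_40 = 69
  b_41 = 18;  b_42 = 153;  b_43 = 242;  b_44 = 80;  b_45 = 233;  b_46 = 98
  b_47 = 171;  b_48 = 102;  b_49 = 178;  b_50 = 189;  b_51 = 38;  b_52 = 13
  b_53 = 58;  b_54 = 112;  b_55 = 177;  b_56 = 230;  b_57 = 15;  b_58 = 166
  b_59 = 186;  b_60 = 165;  b_61 = 106;  b_62 = 161;  b_63 = 18;  b_64 = 64
  b_65 = 137;  b_66 = 122;  b_67 = 243;  b_68 = 86;  b_69 = 114;  b_70 = 125
  b_71 = 158;  b_72 = 213;  b_73 = 250;  b_74 = 128;  b_75 = 241;  b_76 = 94
  b_77 = 215;  b_78 = 118;  b_79 = 154;  b_80 = 197;  b_81 = 130;  b_82 = 41
  b_83 = 114;  b_84 = 240;  b_85 = 105;  b_86 = 210;  b_87 = 59;  b_88 = 6
  b_89 = 242;  b_90 = 253;  b_91 = 214;  b_92 = 29;  b_93 = 250;  b_94 = 80
  b_95 = 113;  b_96 = 22;  b_97 = 159;  b_98 = 6;  b_99 = 58;  b_100 = 165
  b_101 = 90;  b_102 = 49;  b_103 = 18;  b_104 = 96;  b_105 = 137;  b_106 = 106
  b_107 = 131;  b_108 = 118;  b_109 = 50;  b_110 = 61;  b_111 = 206;  b_112 = 229
  b_113 = 58;  b_114 = 224;  b_115 = 49;  b_116 = 14;  b_117 = 103;  b_118 = 86
  b_119 = 154;  b_120 = 69;  b_121 = 242;  b_122 = 185;  b_123 = 242;  b_124 = 144
  b_125 = 233;  b_126 = 66;  b_127 = 203;  b_128 = 166;  b_129 = 50;  b_130 = 61
  b_131 = 134;  b_132 = 45;  b_133 = 186;  b_134 = 48;  b_135 = 49;  b_136 = 70
  b_137 = 47;  b_138 = 102;  b_139 = 186;  b_140 = 165;  b_141 = 74;  b_142 = 193
  b_143 = 18;  b_144 = 128;  b_145 = 137;  b_146 = 90;  b_147 = 19;  b_148 = 150
  b_149 = 242;  b_150 = 253;  b_151 = 254;  b_152 = 245;  b_153 = 122;  b_154 = 64
  b_155 = 113;  b_156 = 190;  b_157 = 247;  b_158 = 54;  b_159 = 154;  b_160 = 197
  b_161 = 98;  b_162 = 73;  b_163 = 114;  b_164 = 48;  b_165 = 105;  b_166 = 178
  b_167 = 91;  b_168 = 70;  b_169 = 114;  b_170 = 125;  b_171 = 54;  b_172 = 61
  b_173 = 122;  b_174 = 16;  b_175 = 241;  b_176 = 118;  b_177 = 191;  b_178 = 198
  b_179 = 58
b_180 = 62·58 + 144·198 + 86·191 + 34·118 + 147·241 = 165
b_181 = 62·165 + 144·58 + 86·198 + 34·191 + 147·118 = 58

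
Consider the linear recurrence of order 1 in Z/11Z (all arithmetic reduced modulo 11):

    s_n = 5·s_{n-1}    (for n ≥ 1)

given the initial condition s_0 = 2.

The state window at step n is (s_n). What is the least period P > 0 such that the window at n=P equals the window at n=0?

5

n=0: window = (2)
n=1: window = (10)
n=2: window = (6)
n=3: window = (8)
n=4: window = (7)
n=5: window = (2)
window at n=5 equals window at n=0 → period = 5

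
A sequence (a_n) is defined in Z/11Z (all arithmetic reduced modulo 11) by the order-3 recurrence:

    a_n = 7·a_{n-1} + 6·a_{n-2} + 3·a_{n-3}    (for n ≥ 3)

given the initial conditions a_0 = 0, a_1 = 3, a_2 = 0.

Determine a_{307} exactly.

3

a_3 = 7·0 + 6·3 + 3·0 = 7
a_4 = 7·7 + 6·0 + 3·3 = 3
a_5 = 7·3 + 6·7 + 3·0 = 8
a_6 = 7·8 + 6·3 + 3·7 = 7
a_7 = 7·7 + 6·8 + 3·3 = 7
a_8 = 7·7 + 6·7 + 3·8 = 5
Continuing the recurrence:
  a_9 = 10;  a_10 = 0;  a_11 = 9;  a_12 = 5;  a_13 = 1;  a_14 = 9
  a_15 = 7;  a_16 = 7;  a_17 = 8;  a_18 = 9;  a_19 = 0;  a_20 = 1
  a_21 = 1;  a_22 = 2;  a_23 = 1;  a_24 = 0;  a_25 = 1;  a_26 = 10
  a_27 = 10;  a_28 = 1;  a_29 = 9;  a_30 = 0;  a_31 = 2;  a_32 = 8
  a_33 = 2;  a_34 = 2;  a_35 = 6;  a_36 = 5;  a_37 = 0;  a_38 = 4
  a_39 = 10;  a_40 = 6;  a_41 = 4;  a_42 = 6;  a_43 = 7;  a_44 = 9
  a_45 = 2;  a_46 = 1;  a_47 = 2;  a_48 = 4;  a_49 = 10;  a_50 = 1
  a_51 = 2;  a_52 = 6;  a_53 = 2;  a_54 = 1;  a_55 = 4;  a_56 = 7
  a_57 = 10;  a_58 = 3;  a_59 = 3;  a_60 = 3;  a_61 = 4;  a_62 = 0
  a_63 = 0;  a_64 = 1;  a_65 = 7;  a_66 = 0;  a_67 = 1;  a_68 = 6
  a_69 = 4;  a_70 = 1;  a_71 = 5;  a_72 = 9;  a_73 = 8;  a_74 = 4
  a_75 = 4;  a_76 = 10;  a_77 = 7;  a_78 = 0;  a_79 = 6;  a_80 = 8
  a_81 = 4;  a_82 = 6;  a_83 = 2;  a_84 = 7;  a_85 = 2;  a_86 = 7
  a_87 = 5;  a_88 = 6;  a_89 = 5;  a_90 = 9;  a_91 = 1;  a_92 = 10
  a_93 = 4;  a_94 = 3;  a_95 = 9;  a_96 = 5;  a_97 = 10;  a_98 = 6
  a_99 = 7;  a_100 = 5;  a_101 = 7;  a_102 = 1;  a_103 = 9;  a_104 = 2
  a_105 = 5;  a_106 = 8;  a_107 = 4;  a_108 = 3;  a_109 = 3;  a_110 = 7
  a_111 = 10;  a_112 = 0;  a_113 = 4;  a_114 = 3;  a_115 = 1;  a_116 = 4
  a_117 = 10;  a_118 = 9;  a_119 = 3;  a_120 = 6;  a_121 = 10;  a_122 = 5
  a_123 = 3;  a_124 = 4;  a_125 = 6;  a_126 = 9;  a_127 = 1;  a_128 = 2
  a_129 = 3;  a_130 = 3;  a_131 = 1;  a_132 = 1;  a_133 = 0;  a_134 = 9
  a_135 = 0;  a_136 = 10;  a_137 = 9;  a_138 = 2;  a_139 = 10;  a_140 = 10
  a_141 = 4;  a_142 = 8;  a_143 = 0;  a_144 = 5;  a_145 = 4;  a_146 = 3
  a_147 = 5;  a_148 = 10;  a_149 = 10;  a_150 = 2;  a_151 = 5;  a_152 = 0
  a_153 = 3;  a_154 = 3;  a_155 = 6;  a_156 = 3;  a_157 = 0;  a_158 = 3
  a_159 = 8;  a_160 = 8;  a_161 = 3;  a_162 = 5;  a_163 = 0;  a_164 = 6
  a_165 = 2;  a_166 = 6;  a_167 = 6;  a_168 = 7;  a_169 = 4;  a_170 = 0
  a_171 = 1;  a_172 = 8;  a_173 = 7;  a_174 = 1;  a_175 = 7;  a_176 = 10
  a_177 = 5;  a_178 = 6;  a_179 = 3;  a_180 = 6;  a_181 = 1;  a_182 = 8
  a_183 = 3;  a_184 = 6;  a_185 = 7;  a_186 = 6;  a_187 = 3;  a_188 = 1
  a_189 = 10;  a_190 = 8;  a_191 = 9;  a_192 = 9;  a_193 = 9;  a_194 = 1
  a_195 = 0;  a_196 = 0;  a_197 = 3;  a_198 = 10;  a_199 = 0;  a_200 = 3
  a_201 = 7;  a_202 = 1;  a_203 = 3;  a_204 = 4;  a_205 = 5;  a_206 = 2
  a_207 = 1;  a_208 = 1;  a_209 = 8;  a_210 = 10;  a_211 = 0;  a_212 = 7
  a_213 = 2;  a_214 = 1;  a_215 = 7;  a_216 = 6;  a_217 = 10;  a_218 = 6
  a_219 = 10;  a_220 = 4;  a_221 = 7;  a_222 = 4;  a_223 = 5;  a_224 = 3
  a_225 = 8;  a_226 = 1;  a_227 = 9;  a_228 = 5;  a_229 = 4;  a_230 = 8
  a_231 = 7;  a_232 = 10;  a_233 = 4;  a_234 = 10;  a_235 = 3;  a_236 = 5
  a_237 = 6;  a_238 = 4;  a_239 = 2;  a_240 = 1;  a_241 = 9;  a_242 = 9
  a_243 = 10;  a_244 = 8;  a_245 = 0;  a_246 = 1;  a_247 = 9;  a_248 = 3
  a_249 = 1;  a_250 = 8;  a_251 = 5;  a_252 = 9;  a_253 = 7;  a_254 = 8
  a_255 = 4;  a_256 = 9;  a_257 = 1;  a_258 = 7;  a_259 = 5;  a_260 = 3
  a_261 = 6;  a_262 = 9;  a_263 = 9;  a_264 = 3;  a_265 = 3;  a_266 = 0
  a_267 = 5;  a_268 = 0;  a_269 = 8;  a_270 = 5;  a_271 = 6;  a_272 = 8
  a_273 = 8;  a_274 = 1;  a_275 = 2;  a_276 = 0;  a_277 = 4;  a_278 = 1
  a_279 = 9;  a_280 = 4;  a_281 = 8;  a_282 = 8;  a_283 = 6;  a_284 = 4
  a_285 = 0;  a_286 = 9;  a_287 = 9;  a_288 = 7;  a_289 = 9;  a_290 = 0
  a_291 = 9;  a_292 = 2;  a_293 = 2;  a_294 = 9;  a_295 = 4;  a_296 = 0
  a_297 = 7;  a_298 = 6;  a_299 = 7;  a_300 = 7;  a_301 = 10;  a_302 = 1
  a_303 = 0;  a_304 = 3;  a_305 = 2
a_306 = 7·2 + 6·3 + 3·0 = 10
a_307 = 7·10 + 6·2 + 3·3 = 3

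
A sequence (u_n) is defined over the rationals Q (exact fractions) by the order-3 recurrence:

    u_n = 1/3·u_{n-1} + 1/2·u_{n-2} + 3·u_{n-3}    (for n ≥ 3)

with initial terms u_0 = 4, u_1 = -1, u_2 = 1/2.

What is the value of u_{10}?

27566113/209952

u_3 = 1/3·1/2 + 1/2·-1 + 3·4 = 35/3
u_4 = 1/3·35/3 + 1/2·1/2 + 3·-1 = 41/36
u_5 = 1/3·41/36 + 1/2·35/3 + 3·1/2 = 833/108
u_6 = 1/3·833/108 + 1/2·41/36 + 3·35/3 = 24715/648
u_7 = 1/3·24715/648 + 1/2·833/108 + 3·41/36 = 19427/972
u_8 = 1/3·19427/972 + 1/2·24715/648 + 3·833/108 = 570035/11664
u_9 = 1/3·570035/11664 + 1/2·19427/972 + 3·24715/648 = 4923551/34992
u_10 = 1/3·4923551/34992 + 1/2·570035/11664 + 3·19427/972 = 27566113/209952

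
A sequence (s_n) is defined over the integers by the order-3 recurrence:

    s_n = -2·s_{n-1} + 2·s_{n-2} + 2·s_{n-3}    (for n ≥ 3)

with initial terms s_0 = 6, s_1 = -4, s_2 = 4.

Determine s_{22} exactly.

80069632

s_3 = -2·4 + 2·-4 + 2·6 = -4
s_4 = -2·-4 + 2·4 + 2·-4 = 8
s_5 = -2·8 + 2·-4 + 2·4 = -16
s_6 = -2·-16 + 2·8 + 2·-4 = 40
s_7 = -2·40 + 2·-16 + 2·8 = -96
s_8 = -2·-96 + 2·40 + 2·-16 = 240
s_9 = -2·240 + 2·-96 + 2·40 = -592
s_10 = -2·-592 + 2·240 + 2·-96 = 1472
s_11 = -2·1472 + 2·-592 + 2·240 = -3648
s_12 = -2·-3648 + 2·1472 + 2·-592 = 9056
s_13 = -2·9056 + 2·-3648 + 2·1472 = -22464
s_14 = -2·-22464 + 2·9056 + 2·-3648 = 55744
s_15 = -2·55744 + 2·-22464 + 2·9056 = -138304
s_16 = -2·-138304 + 2·55744 + 2·-22464 = 343168
s_17 = -2·343168 + 2·-138304 + 2·55744 = -851456
s_18 = -2·-851456 + 2·343168 + 2·-138304 = 2112640
s_19 = -2·2112640 + 2·-851456 + 2·343168 = -5241856
s_20 = -2·-5241856 + 2·2112640 + 2·-851456 = 13006080
s_21 = -2·13006080 + 2·-5241856 + 2·2112640 = -32270592
s_22 = -2·-32270592 + 2·13006080 + 2·-5241856 = 80069632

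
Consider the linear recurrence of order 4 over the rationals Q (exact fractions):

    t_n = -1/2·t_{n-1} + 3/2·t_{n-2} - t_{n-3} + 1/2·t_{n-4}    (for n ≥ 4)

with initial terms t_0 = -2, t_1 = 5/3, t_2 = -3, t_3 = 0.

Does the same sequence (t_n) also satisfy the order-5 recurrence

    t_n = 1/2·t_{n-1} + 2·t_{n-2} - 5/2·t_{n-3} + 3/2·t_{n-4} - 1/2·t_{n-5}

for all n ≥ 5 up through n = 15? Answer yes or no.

Terms t_0..t_15: -2, 5/3, -3, 0, -43/6, 89/12, -383/24, 1261/48, -4615/96, 5319/64, -18933/128, 199549/768, -234973/512, 828087/1024, -8764559/6144, 30905869/12288
n=5: candidate gives 89/12, actual t_5 = 89/12 ✓
n=6: candidate gives -383/24, actual t_6 = -383/24 ✓
n=7: candidate gives 1261/48, actual t_7 = 1261/48 ✓
n=8: candidate gives -4615/96, actual t_8 = -4615/96 ✓
n=9: candidate gives 5319/64, actual t_9 = 5319/64 ✓
n=10: candidate gives -18933/128, actual t_10 = -18933/128 ✓
n=11: candidate gives 199549/768, actual t_11 = 199549/768 ✓
n=12: candidate gives -234973/512, actual t_12 = -234973/512 ✓
n=13: candidate gives 828087/1024, actual t_13 = 828087/1024 ✓
n=14: candidate gives -8764559/6144, actual t_14 = -8764559/6144 ✓
n=15: candidate gives 30905869/12288, actual t_15 = 30905869/12288 ✓

yes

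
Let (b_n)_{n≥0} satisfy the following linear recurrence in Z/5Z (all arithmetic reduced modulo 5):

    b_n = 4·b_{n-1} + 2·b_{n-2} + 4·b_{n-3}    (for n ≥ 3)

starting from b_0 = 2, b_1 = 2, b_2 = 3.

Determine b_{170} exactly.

b_3 = 4·3 + 2·2 + 4·2 = 4
b_4 = 4·4 + 2·3 + 4·2 = 0
b_5 = 4·0 + 2·4 + 4·3 = 0
b_6 = 4·0 + 2·0 + 4·4 = 1
b_7 = 4·1 + 2·0 + 4·0 = 4
b_8 = 4·4 + 2·1 + 4·0 = 3
b_9 = 4·3 + 2·4 + 4·1 = 4
b_10 = 4·4 + 2·3 + 4·4 = 3
b_11 = 4·3 + 2·4 + 4·3 = 2
b_12 = 4·2 + 2·3 + 4·4 = 0
b_13 = 4·0 + 2·2 + 4·3 = 1
b_14 = 4·1 + 2·0 + 4·2 = 2
b_15 = 4·2 + 2·1 + 4·0 = 0
b_16 = 4·0 + 2·2 + 4·1 = 3
b_17 = 4·3 + 2·0 + 4·2 = 0
b_18 = 4·0 + 2·3 + 4·0 = 1
b_19 = 4·1 + 2·0 + 4·3 = 1
b_20 = 4·1 + 2·1 + 4·0 = 1
b_21 = 4·1 + 2·1 + 4·1 = 0
b_22 = 4·0 + 2·1 + 4·1 = 1
b_23 = 4·1 + 2·0 + 4·1 = 3
b_24 = 4·3 + 2·1 + 4·0 = 4
b_25 = 4·4 + 2·3 + 4·1 = 1
b_26 = 4·1 + 2·4 + 4·3 = 4
b_27 = 4·4 + 2·1 + 4·4 = 4
b_28 = 4·4 + 2·4 + 4·1 = 3
b_29 = 4·3 + 2·4 + 4·4 = 1
b_30 = 4·1 + 2·3 + 4·4 = 1
b_31 = 4·1 + 2·1 + 4·3 = 3
b_32 = 4·3 + 2·1 + 4·1 = 3
b_33 = 4·3 + 2·3 + 4·1 = 2
b_34 = 4·2 + 2·3 + 4·3 = 1
b_35 = 4·1 + 2·2 + 4·3 = 0
b_36 = 4·0 + 2·1 + 4·2 = 0
b_37 = 4·0 + 2·0 + 4·1 = 4
b_38 = 4·4 + 2·0 + 4·0 = 1
b_39 = 4·1 + 2·4 + 4·0 = 2
b_40 = 4·2 + 2·1 + 4·4 = 1
b_41 = 4·1 + 2·2 + 4·1 = 2
b_42 = 4·2 + 2·1 + 4·2 = 3
b_43 = 4·3 + 2·2 + 4·1 = 0
b_44 = 4·0 + 2·3 + 4·2 = 4
b_45 = 4·4 + 2·0 + 4·3 = 3
b_46 = 4·3 + 2·4 + 4·0 = 0
b_47 = 4·0 + 2·3 + 4·4 = 2
b_48 = 4·2 + 2·0 + 4·3 = 0
b_49 = 4·0 + 2·2 + 4·0 = 4
b_50 = 4·4 + 2·0 + 4·2 = 4
b_51 = 4·4 + 2·4 + 4·0 = 4
b_52 = 4·4 + 2·4 + 4·4 = 0
b_53 = 4·0 + 2·4 + 4·4 = 4
b_54 = 4·4 + 2·0 + 4·4 = 2
b_55 = 4·2 + 2·4 + 4·0 = 1
b_56 = 4·1 + 2·2 + 4·4 = 4
b_57 = 4·4 + 2·1 + 4·2 = 1
b_58 = 4·1 + 2·4 + 4·1 = 1
b_59 = 4·1 + 2·1 + 4·4 = 2
b_60 = 4·2 + 2·1 + 4·1 = 4
b_61 = 4·4 + 2·2 + 4·1 = 4
b_62 = 4·4 + 2·4 + 4·2 = 2
b_63 = 4·2 + 2·4 + 4·4 = 2
b_64 = 4·2 + 2·2 + 4·4 = 3
(b_62, b_63, b_64) = (2, 2, 3) = (b_0, b_1, b_2), so the sequence has period 62.
170 ≡ 46 (mod 62), hence b_170 = b_46 = 0.

0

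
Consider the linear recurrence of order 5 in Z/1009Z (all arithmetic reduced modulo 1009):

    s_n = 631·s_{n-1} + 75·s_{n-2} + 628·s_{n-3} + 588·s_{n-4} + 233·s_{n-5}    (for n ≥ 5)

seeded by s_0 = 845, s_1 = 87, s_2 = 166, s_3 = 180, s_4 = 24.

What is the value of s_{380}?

842

s_5 = 631·24 + 75·180 + 628·166 + 588·87 + 233·845 = 540
s_6 = 631·540 + 75·24 + 628·180 + 588·166 + 233·87 = 347
s_7 = 631·347 + 75·540 + 628·24 + 588·180 + 233·166 = 312
s_8 = 631·312 + 75·347 + 628·540 + 588·24 + 233·180 = 561
s_9 = 631·561 + 75·312 + 628·347 + 588·540 + 233·24 = 229
s_10 = 631·229 + 75·561 + 628·312 + 588·347 + 233·540 = 12
Continuing the recurrence:
  s_11 = 647;  s_12 = 10;  s_13 = 820;  s_14 = 115;  s_15 = 915;  s_16 = 367
  s_17 = 271;  s_18 = 628;  s_19 = 75;  s_20 = 421;  s_21 = 401;  s_22 = 300
  s_23 = 175;  s_24 = 989;  s_25 = 124;  s_26 = 409;  s_27 = 812;  s_28 = 138
  s_29 = 870;  s_30 = 706;  s_31 = 722;  s_32 = 415;  s_33 = 478;  s_34 = 478
  s_35 = 538;  s_36 = 56;  s_37 = 915;  s_38 = 167;  s_39 = 209;  s_40 = 485
  s_41 = 942;  s_42 = 853;  s_43 = 691;  s_44 = 741;  s_45 = 627;  s_46 = 891
  s_47 = 675;  s_48 = 996;  s_49 = 102;  s_50 = 972;  s_51 = 467;  s_52 = 80
  s_53 = 154;  s_54 = 914;  s_55 = 435;  s_56 = 288;  s_57 = 536;  s_58 = 555
  s_59 = 741;  s_60 = 549;  s_61 = 708;  s_62 = 980;  s_63 = 172;  s_64 = 113
  s_65 = 776;  s_66 = 336;  s_67 = 680;  s_68 = 786;  s_69 = 530;  s_70 = 104
  s_71 = 507;  s_72 = 744;  s_73 = 57;  s_74 = 504;  s_75 = 970;  s_76 = 199
  s_77 = 264;  s_78 = 492;  s_79 = 828;  s_80 = 660;  s_81 = 315;  s_82 = 76
  s_83 = 868;  s_84 = 352;  s_85 = 937;  s_86 = 413;  s_87 = 396;  s_88 = 104
  s_89 = 858;  s_90 = 828;  s_91 = 459;  s_92 = 667;  s_93 = 612;  s_94 = 645
  s_95 = 689;  s_96 = 427;  s_97 = 369;  s_98 = 540;  s_99 = 359;  s_100 = 256
  s_101 = 520;  s_102 = 566;  s_103 = 861;  s_104 = 252;  s_105 = 19;  s_106 = 421
  s_107 = 1001;  s_108 = 801;  s_109 = 628;  s_110 = 21;  s_111 = 918;  s_112 = 462
  s_113 = 168;  s_114 = 22;  s_115 = 618;  s_116 = 905;  s_117 = 181;  s_118 = 726
  s_119 = 976;  s_120 = 85;  s_121 = 28;  s_122 = 168;  s_123 = 470;  s_124 = 760
  s_125 = 733;  s_126 = 792;  s_127 = 496;  s_128 = 706;  s_129 = 989;  s_130 = 492
  s_131 = 551;  s_132 = 671;  s_133 = 178;  s_134 = 233;  s_135 = 286;  s_136 = 231
  s_137 = 421;  s_138 = 347;  s_139 = 549;  s_140 = 819;  s_141 = 648;  s_142 = 251
  s_143 = 950;  s_144 = 128;  s_145 = 640;  s_146 = 948;  s_147 = 676;  s_148 = 525
  s_149 = 124;  s_150 = 558;  s_151 = 797;  s_152 = 126;  s_153 = 840;  s_154 = 546
  s_155 = 629;  s_156 = 232;  s_157 = 283;  s_158 = 880;  s_159 = 399;  s_160 = 527
  s_161 = 437;  s_162 = 981;  s_163 = 713;  s_164 = 47;  s_165 = 326;  s_166 = 737
  s_167 = 426;  s_168 = 130;  s_169 = 507;  s_170 = 645;  s_171 = 409;  s_172 = 411
  s_173 = 356;  s_174 = 704;  s_175 = 828;  s_176 = 676;  s_177 = 843;  s_178 = 252
  s_179 = 87;  s_180 = 975;  s_181 = 418;  s_182 = 553;  s_183 = 637;  s_184 = 914
  s_185 = 873;  s_186 = 146;  s_187 = 991;  s_188 = 691;  s_189 = 476;  s_190 = 518
  s_191 = 632;  s_192 = 532;  s_193 = 36;  s_194 = 201;  s_195 = 414;  s_196 = 221
  s_197 = 920;  s_198 = 897;  s_199 = 574;  s_200 = 641;  s_201 = 998;  s_202 = 205
  s_203 = 988;  s_204 = 357;  s_205 = 907;  s_206 = 608;  s_207 = 950;  s_208 = 6
  s_209 = 790;  s_210 = 534;  s_211 = 426;  s_212 = 674;  s_213 = 291;  s_214 = 851
  s_215 = 892;  s_216 = 358;  s_217 = 71;  s_218 = 317;  s_219 = 677;  s_220 = 745
  s_221 = 575;  s_222 = 462;  s_223 = 77;  s_224 = 868;  s_225 = 217;  s_226 = 164
  s_227 = 495;  s_228 = 426;  s_229 = 175;  s_230 = 882;  s_231 = 63;  s_232 = 442
  s_233 = 411;  s_234 = 499;  s_235 = 98;  s_236 = 312;  s_237 = 562;  s_238 = 352
  s_239 = 437;  s_240 = 696;  s_241 = 385;  s_242 = 402;  s_243 = 156;  s_244 = 578
  s_245 = 350;  s_246 = 111;  s_247 = 927;  s_248 = 672;  s_249 = 684;  s_250 = 178
  s_251 = 259;  s_252 = 604;  s_253 = 552;  s_254 = 992;  s_255 = 369;  s_256 = 863
  s_257 = 707;  s_258 = 517;  s_259 = 111;  s_260 = 9;  s_261 = 961;  s_262 = 286
  s_263 = 971;  s_264 = 501;  s_265 = 604;  s_266 = 905;  s_267 = 583;  s_268 = 984
  s_269 = 653;  s_270 = 240;  s_271 = 805;  s_272 = 755;  s_273 = 135;  s_274 = 231
  s_275 = 954;  s_276 = 677;  s_277 = 81;  s_278 = 541;  s_279 = 2;  s_280 = 709
  s_281 = 799;  s_282 = 598;  s_283 = 744;  s_284 = 664;  s_285 = 89;  s_286 = 73
  s_287 = 203;  s_288 = 530;  s_289 = 170;  s_290 = 150;  s_291 = 474;  s_292 = 122
  s_293 = 348;  s_294 = 388;  s_295 = 311;  s_296 = 483;  s_297 = 639;  s_298 = 555
  s_299 = 32;  s_300 = 268;  s_301 = 328;  s_302 = 956;  s_303 = 856;  s_304 = 94
  s_305 = 460;  s_306 = 290;  s_307 = 661;  s_308 = 684;  s_309 = 158;  s_310 = 282
  s_311 = 997;  s_312 = 40;  s_313 = 671;  s_314 = 960;  s_315 = 258;  s_316 = 880
  s_317 = 275;  s_318 = 364;  s_319 = 830;  s_320 = 683;  s_321 = 853;  s_322 = 431
  s_323 = 787;  s_324 = 804;  s_325 = 364;  s_326 = 372;  s_327 = 261;  s_328 = 703
  s_329 = 356;  s_330 = 175;  s_331 = 454;  s_332 = 452;  s_333 = 134;  s_334 = 158
  s_335 = 76;  s_336 = 926;  s_337 = 553;  s_338 = 991;  s_339 = 973;  s_340 = 521
  s_341 = 37;  s_342 = 675;  s_343 = 10;  s_344 = 765;  s_345 = 145;  s_346 = 676
  s_347 = 367;  s_348 = 125;  s_349 = 350;  s_350 = 18;  s_351 = 47;  s_352 = 164
  s_353 = 88;  s_354 = 795;  s_355 = 334;  s_356 = 165;  s_357 = 982;  s_358 = 880
  s_359 = 241;  s_360 = 609;  s_361 = 851;  s_362 = 47;  s_363 = 347;  s_364 = 715
  s_365 = 749;  s_366 = 430;  s_367 = 674;  s_368 = 443;  s_369 = 366;  s_370 = 864
  s_371 = 325;  s_372 = 68;  s_373 = 22;  s_374 = 111;  s_375 = 289;  s_376 = 356
  s_377 = 730;  s_378 = 628
s_379 = 631·628 + 75·730 + 628·356 + 588·289 + 233·111 = 623
s_380 = 631·623 + 75·628 + 628·730 + 588·356 + 233·289 = 842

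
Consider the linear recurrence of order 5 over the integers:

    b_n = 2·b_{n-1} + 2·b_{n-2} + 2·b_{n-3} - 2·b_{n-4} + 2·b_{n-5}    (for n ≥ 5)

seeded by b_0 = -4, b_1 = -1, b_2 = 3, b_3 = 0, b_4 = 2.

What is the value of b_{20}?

21253632

b_5 = 2·2 + 2·0 + 2·3 + -2·-1 + 2·-4 = 4
b_6 = 2·4 + 2·2 + 2·0 + -2·3 + 2·-1 = 4
b_7 = 2·4 + 2·4 + 2·2 + -2·0 + 2·3 = 26
b_8 = 2·26 + 2·4 + 2·4 + -2·2 + 2·0 = 64
b_9 = 2·64 + 2·26 + 2·4 + -2·4 + 2·2 = 184
b_10 = 2·184 + 2·64 + 2·26 + -2·4 + 2·4 = 548
b_11 = 2·548 + 2·184 + 2·64 + -2·26 + 2·4 = 1548
b_12 = 2·1548 + 2·548 + 2·184 + -2·64 + 2·26 = 4484
b_13 = 2·4484 + 2·1548 + 2·548 + -2·184 + 2·64 = 12920
b_14 = 2·12920 + 2·4484 + 2·1548 + -2·548 + 2·184 = 37176
b_15 = 2·37176 + 2·12920 + 2·4484 + -2·1548 + 2·548 = 107160
b_16 = 2·107160 + 2·37176 + 2·12920 + -2·4484 + 2·1548 = 308640
b_17 = 2·308640 + 2·107160 + 2·37176 + -2·12920 + 2·4484 = 889080
b_18 = 2·889080 + 2·308640 + 2·107160 + -2·37176 + 2·12920 = 2561248
b_19 = 2·2561248 + 2·889080 + 2·308640 + -2·107160 + 2·37176 = 7377968
b_20 = 2·7377968 + 2·2561248 + 2·889080 + -2·308640 + 2·107160 = 21253632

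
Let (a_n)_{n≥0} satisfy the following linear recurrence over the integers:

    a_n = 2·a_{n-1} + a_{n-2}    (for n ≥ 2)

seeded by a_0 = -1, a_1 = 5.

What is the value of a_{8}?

a_2 = 2·5 + 1·-1 = 9
a_3 = 2·9 + 1·5 = 23
a_4 = 2·23 + 1·9 = 55
a_5 = 2·55 + 1·23 = 133
a_6 = 2·133 + 1·55 = 321
a_7 = 2·321 + 1·133 = 775
a_8 = 2·775 + 1·321 = 1871

1871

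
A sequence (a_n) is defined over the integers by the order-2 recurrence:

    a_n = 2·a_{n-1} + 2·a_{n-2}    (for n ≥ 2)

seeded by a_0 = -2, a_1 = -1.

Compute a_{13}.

-336064

a_2 = 2·-1 + 2·-2 = -6
a_3 = 2·-6 + 2·-1 = -14
a_4 = 2·-14 + 2·-6 = -40
a_5 = 2·-40 + 2·-14 = -108
a_6 = 2·-108 + 2·-40 = -296
a_7 = 2·-296 + 2·-108 = -808
a_8 = 2·-808 + 2·-296 = -2208
a_9 = 2·-2208 + 2·-808 = -6032
a_10 = 2·-6032 + 2·-2208 = -16480
a_11 = 2·-16480 + 2·-6032 = -45024
a_12 = 2·-45024 + 2·-16480 = -123008
a_13 = 2·-123008 + 2·-45024 = -336064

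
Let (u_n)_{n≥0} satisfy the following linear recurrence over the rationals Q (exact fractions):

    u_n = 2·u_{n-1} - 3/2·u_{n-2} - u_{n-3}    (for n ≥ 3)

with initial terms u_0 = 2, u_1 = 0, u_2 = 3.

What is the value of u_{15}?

u_3 = 2·3 + -3/2·0 + -1·2 = 4
u_4 = 2·4 + -3/2·3 + -1·0 = 7/2
u_5 = 2·7/2 + -3/2·4 + -1·3 = -2
u_6 = 2·-2 + -3/2·7/2 + -1·4 = -53/4
u_7 = 2·-53/4 + -3/2·-2 + -1·7/2 = -27
u_8 = 2·-27 + -3/2·-53/4 + -1·-2 = -257/8
u_9 = 2·-257/8 + -3/2·-27 + -1·-53/4 = -21/2
u_10 = 2·-21/2 + -3/2·-257/8 + -1·-27 = 867/16
u_11 = 2·867/16 + -3/2·-21/2 + -1·-257/8 = 625/4
u_12 = 2·625/4 + -3/2·867/16 + -1·-21/2 = 7735/32
u_13 = 2·7735/32 + -3/2·625/4 + -1·867/16 = 1559/8
u_14 = 2·1559/8 + -3/2·7735/32 + -1·625/4 = -8261/64
u_15 = 2·-8261/64 + -3/2·1559/8 + -1·7735/32 = -12675/16

-12675/16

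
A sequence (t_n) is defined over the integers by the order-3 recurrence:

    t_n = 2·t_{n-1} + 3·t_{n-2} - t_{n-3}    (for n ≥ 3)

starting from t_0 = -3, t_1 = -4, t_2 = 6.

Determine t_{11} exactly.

40008

t_3 = 2·6 + 3·-4 + -1·-3 = 3
t_4 = 2·3 + 3·6 + -1·-4 = 28
t_5 = 2·28 + 3·3 + -1·6 = 59
t_6 = 2·59 + 3·28 + -1·3 = 199
t_7 = 2·199 + 3·59 + -1·28 = 547
t_8 = 2·547 + 3·199 + -1·59 = 1632
t_9 = 2·1632 + 3·547 + -1·199 = 4706
t_10 = 2·4706 + 3·1632 + -1·547 = 13761
t_11 = 2·13761 + 3·4706 + -1·1632 = 40008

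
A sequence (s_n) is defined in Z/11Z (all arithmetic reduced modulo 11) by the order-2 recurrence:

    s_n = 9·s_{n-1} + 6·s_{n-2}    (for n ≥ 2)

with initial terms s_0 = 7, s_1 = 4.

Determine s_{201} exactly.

s_2 = 9·4 + 6·7 = 1
s_3 = 9·1 + 6·4 = 0
s_4 = 9·0 + 6·1 = 6
s_5 = 9·6 + 6·0 = 10
s_6 = 9·10 + 6·6 = 5
s_7 = 9·5 + 6·10 = 6
s_8 = 9·6 + 6·5 = 7
s_9 = 9·7 + 6·6 = 0
s_10 = 9·0 + 6·7 = 9
s_11 = 9·9 + 6·0 = 4
s_12 = 9·4 + 6·9 = 2
s_13 = 9·2 + 6·4 = 9
s_14 = 9·9 + 6·2 = 5
s_15 = 9·5 + 6·9 = 0
s_16 = 9·0 + 6·5 = 8
s_17 = 9·8 + 6·0 = 6
s_18 = 9·6 + 6·8 = 3
s_19 = 9·3 + 6·6 = 8
s_20 = 9·8 + 6·3 = 2
s_21 = 9·2 + 6·8 = 0
s_22 = 9·0 + 6·2 = 1
s_23 = 9·1 + 6·0 = 9
s_24 = 9·9 + 6·1 = 10
s_25 = 9·10 + 6·9 = 1
s_26 = 9·1 + 6·10 = 3
s_27 = 9·3 + 6·1 = 0
s_28 = 9·0 + 6·3 = 7
s_29 = 9·7 + 6·0 = 8
s_30 = 9·8 + 6·7 = 4
s_31 = 9·4 + 6·8 = 7
s_32 = 9·7 + 6·4 = 10
s_33 = 9·10 + 6·7 = 0
s_34 = 9·0 + 6·10 = 5
s_35 = 9·5 + 6·0 = 1
s_36 = 9·1 + 6·5 = 6
s_37 = 9·6 + 6·1 = 5
s_38 = 9·5 + 6·6 = 4
s_39 = 9·4 + 6·5 = 0
s_40 = 9·0 + 6·4 = 2
s_41 = 9·2 + 6·0 = 7
s_42 = 9·7 + 6·2 = 9
s_43 = 9·9 + 6·7 = 2
s_44 = 9·2 + 6·9 = 6
s_45 = 9·6 + 6·2 = 0
s_46 = 9·0 + 6·6 = 3
s_47 = 9·3 + 6·0 = 5
s_48 = 9·5 + 6·3 = 8
s_49 = 9·8 + 6·5 = 3
s_50 = 9·3 + 6·8 = 9
s_51 = 9·9 + 6·3 = 0
s_52 = 9·0 + 6·9 = 10
s_53 = 9·10 + 6·0 = 2
s_54 = 9·2 + 6·10 = 1
s_55 = 9·1 + 6·2 = 10
s_56 = 9·10 + 6·1 = 8
s_57 = 9·8 + 6·10 = 0
s_58 = 9·0 + 6·8 = 4
s_59 = 9·4 + 6·0 = 3
s_60 = 9·3 + 6·4 = 7
s_61 = 9·7 + 6·3 = 4
(s_60, s_61) = (7, 4) = (s_0, s_1), so the sequence has period 60.
201 ≡ 21 (mod 60), hence s_201 = s_21 = 0.

0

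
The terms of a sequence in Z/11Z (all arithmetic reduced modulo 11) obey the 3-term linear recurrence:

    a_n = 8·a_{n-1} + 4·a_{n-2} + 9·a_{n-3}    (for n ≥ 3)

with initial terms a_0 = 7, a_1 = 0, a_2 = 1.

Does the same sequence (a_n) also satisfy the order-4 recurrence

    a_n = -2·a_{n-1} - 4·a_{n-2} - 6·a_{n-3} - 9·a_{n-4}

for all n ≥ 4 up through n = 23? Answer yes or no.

yes

Terms a_0..a_23: 7, 0, 1, 5, 0, 7, 2, 0, 5, 3, 0, 2, 10, 0, 3, 4, 0, 10, 6, 0, 4, 9, 0, 6
n=4: candidate gives 0, actual a_4 = 0 ✓
n=5: candidate gives 7, actual a_5 = 7 ✓
n=6: candidate gives 2, actual a_6 = 2 ✓
n=7: candidate gives 0, actual a_7 = 0 ✓
n=8: candidate gives 5, actual a_8 = 5 ✓
n=9: candidate gives 3, actual a_9 = 3 ✓
n=10: candidate gives 0, actual a_10 = 0 ✓
n=11: candidate gives 2, actual a_11 = 2 ✓
n=12: candidate gives 10, actual a_12 = 10 ✓
n=13: candidate gives 0, actual a_13 = 0 ✓
n=14: candidate gives 3, actual a_14 = 3 ✓
n=15: candidate gives 4, actual a_15 = 4 ✓
n=16: candidate gives 0, actual a_16 = 0 ✓
n=17: candidate gives 10, actual a_17 = 10 ✓
n=18: candidate gives 6, actual a_18 = 6 ✓
n=19: candidate gives 0, actual a_19 = 0 ✓
n=20: candidate gives 4, actual a_20 = 4 ✓
n=21: candidate gives 9, actual a_21 = 9 ✓
n=22: candidate gives 0, actual a_22 = 0 ✓
n=23: candidate gives 6, actual a_23 = 6 ✓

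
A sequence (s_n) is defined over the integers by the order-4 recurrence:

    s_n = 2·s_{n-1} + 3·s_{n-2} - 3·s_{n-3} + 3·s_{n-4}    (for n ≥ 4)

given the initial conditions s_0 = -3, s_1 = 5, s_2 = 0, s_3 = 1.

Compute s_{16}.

s_4 = 2·1 + 3·0 + -3·5 + 3·-3 = -22
s_5 = 2·-22 + 3·1 + -3·0 + 3·5 = -26
s_6 = 2·-26 + 3·-22 + -3·1 + 3·0 = -121
s_7 = 2·-121 + 3·-26 + -3·-22 + 3·1 = -251
s_8 = 2·-251 + 3·-121 + -3·-26 + 3·-22 = -853
s_9 = 2·-853 + 3·-251 + -3·-121 + 3·-26 = -2174
s_10 = 2·-2174 + 3·-853 + -3·-251 + 3·-121 = -6517
s_11 = 2·-6517 + 3·-2174 + -3·-853 + 3·-251 = -17750
s_12 = 2·-17750 + 3·-6517 + -3·-2174 + 3·-853 = -51088
s_13 = 2·-51088 + 3·-17750 + -3·-6517 + 3·-2174 = -142397
s_14 = 2·-142397 + 3·-51088 + -3·-17750 + 3·-6517 = -404359
s_15 = 2·-404359 + 3·-142397 + -3·-51088 + 3·-17750 = -1135895
s_16 = 2·-1135895 + 3·-404359 + -3·-142397 + 3·-51088 = -3210940

-3210940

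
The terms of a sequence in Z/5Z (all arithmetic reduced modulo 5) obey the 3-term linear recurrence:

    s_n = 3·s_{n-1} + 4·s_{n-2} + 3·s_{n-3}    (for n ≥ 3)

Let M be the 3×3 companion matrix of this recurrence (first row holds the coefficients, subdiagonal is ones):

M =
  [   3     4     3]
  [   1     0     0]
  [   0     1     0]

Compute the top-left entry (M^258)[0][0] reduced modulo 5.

0

(M^258)[0][0] is the top entry after applying M 258 times to the unit state (1, 0, 0). Equivalently it is h_{260} for the auxiliary sequence (h_n) obeying the same recurrence with h_2 = 1 and h_i = 0 for 0 ≤ i < 2:
h_3 = 3·1 + 4·0 + 3·0 = 3
h_4 = 3·3 + 4·1 + 3·0 = 3
h_5 = 3·3 + 4·3 + 3·1 = 4
h_6 = 3·4 + 4·3 + 3·3 = 3
h_7 = 3·3 + 4·4 + 3·3 = 4
h_8 = 3·4 + 4·3 + 3·4 = 1
h_9 = 3·1 + 4·4 + 3·3 = 3
h_10 = 3·3 + 4·1 + 3·4 = 0
h_11 = 3·0 + 4·3 + 3·1 = 0
h_12 = 3·0 + 4·0 + 3·3 = 4
h_13 = 3·4 + 4·0 + 3·0 = 2
h_14 = 3·2 + 4·4 + 3·0 = 2
h_15 = 3·2 + 4·2 + 3·4 = 1
h_16 = 3·1 + 4·2 + 3·2 = 2
h_17 = 3·2 + 4·1 + 3·2 = 1
h_18 = 3·1 + 4·2 + 3·1 = 4
h_19 = 3·4 + 4·1 + 3·2 = 2
h_20 = 3·2 + 4·4 + 3·1 = 0
h_21 = 3·0 + 4·2 + 3·4 = 0
h_22 = 3·0 + 4·0 + 3·2 = 1
(h_20, h_21, h_22) = (0, 0, 1) = (h_0, h_1, h_2), so the sequence has period 20.
260 ≡ 0 (mod 20), hence h_260 = h_0 = 0.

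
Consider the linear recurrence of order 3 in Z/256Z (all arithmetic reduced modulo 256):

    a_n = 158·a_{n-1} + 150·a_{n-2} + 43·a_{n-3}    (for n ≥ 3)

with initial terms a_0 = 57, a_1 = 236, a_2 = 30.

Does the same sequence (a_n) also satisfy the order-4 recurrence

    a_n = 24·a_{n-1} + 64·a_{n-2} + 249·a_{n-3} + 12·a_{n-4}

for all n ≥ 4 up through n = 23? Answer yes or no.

no

Terms a_0..a_23: 57, 236, 30, 95, 218, 64, 49, 92, 62, 103, 90, 80, 105, 204, 222, 47, 90, 96, 225, 60, 254, 183, 218, 112
n=4: candidate gives 160, actual a_4 = 218 ✗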